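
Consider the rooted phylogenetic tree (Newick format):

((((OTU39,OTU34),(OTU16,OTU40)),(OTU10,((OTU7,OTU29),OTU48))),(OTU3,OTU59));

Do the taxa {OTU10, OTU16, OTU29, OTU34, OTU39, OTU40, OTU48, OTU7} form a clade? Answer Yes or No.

The most recent common ancestor of these taxa subtends (((OTU39,OTU34),(OTU16,OTU40)),(OTU10,((OTU7,OTU29),OTU48))).
That clade has exactly 8 tips — every listed taxon and nothing else — so the group is monophyletic.

Yes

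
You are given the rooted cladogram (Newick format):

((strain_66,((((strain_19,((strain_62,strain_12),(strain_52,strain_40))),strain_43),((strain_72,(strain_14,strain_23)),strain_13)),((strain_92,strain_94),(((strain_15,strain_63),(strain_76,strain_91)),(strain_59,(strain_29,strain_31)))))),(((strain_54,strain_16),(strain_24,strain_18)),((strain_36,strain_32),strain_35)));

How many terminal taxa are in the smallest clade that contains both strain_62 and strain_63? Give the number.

The MRCA of strain_62 and strain_63 is the node subtending ((((strain_19,((strain_62,strain_12),(strain_52,strain_40))),strain_43),((strain_72,(strain_14,strain_23)),strain_13)),((strain_92,strain_94),(((strain_15,strain_63),(strain_76,strain_91)),(strain_59,(strain_29,strain_31))))).
That clade contains 19 terminal taxa: strain_12, strain_13, strain_14, strain_15, strain_19, strain_23, strain_29, strain_31, strain_40, strain_43, strain_52, strain_59, strain_62, strain_63, strain_72, strain_76, strain_91, strain_92, strain_94.

19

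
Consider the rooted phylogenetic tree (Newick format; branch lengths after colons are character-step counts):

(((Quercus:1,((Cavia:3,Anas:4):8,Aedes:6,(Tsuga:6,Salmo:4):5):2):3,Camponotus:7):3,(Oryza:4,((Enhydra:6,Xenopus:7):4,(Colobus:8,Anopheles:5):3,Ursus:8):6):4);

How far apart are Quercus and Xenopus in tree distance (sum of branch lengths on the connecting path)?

28

The path runs Quercus → … → MRCA → … → Xenopus; the MRCA is the root of the tree.
Branch lengths along that path: 1 + 3 + 3 + 4 + 6 + 4 + 7 = 28.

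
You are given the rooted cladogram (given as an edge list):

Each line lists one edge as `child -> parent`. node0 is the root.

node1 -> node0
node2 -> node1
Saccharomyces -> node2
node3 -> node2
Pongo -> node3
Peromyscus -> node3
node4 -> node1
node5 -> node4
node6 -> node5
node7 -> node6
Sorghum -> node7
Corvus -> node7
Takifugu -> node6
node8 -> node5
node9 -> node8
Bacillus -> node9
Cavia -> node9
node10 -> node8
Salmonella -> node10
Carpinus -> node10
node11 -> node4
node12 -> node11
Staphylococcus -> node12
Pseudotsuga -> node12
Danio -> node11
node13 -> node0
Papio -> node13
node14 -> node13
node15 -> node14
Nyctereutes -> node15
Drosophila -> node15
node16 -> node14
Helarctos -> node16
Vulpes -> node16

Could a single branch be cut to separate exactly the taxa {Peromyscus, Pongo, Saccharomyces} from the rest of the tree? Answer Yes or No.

The most recent common ancestor of these taxa subtends (Saccharomyces,(Pongo,Peromyscus)).
That clade has exactly 3 tips — every listed taxon and nothing else — so the group is monophyletic.

Yes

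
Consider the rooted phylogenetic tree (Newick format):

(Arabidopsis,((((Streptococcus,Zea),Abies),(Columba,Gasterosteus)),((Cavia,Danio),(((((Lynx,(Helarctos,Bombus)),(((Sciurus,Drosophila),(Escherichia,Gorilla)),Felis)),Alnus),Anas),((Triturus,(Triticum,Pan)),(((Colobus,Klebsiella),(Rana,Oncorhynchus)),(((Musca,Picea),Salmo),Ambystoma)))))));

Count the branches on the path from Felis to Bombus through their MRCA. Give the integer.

5

The MRCA of Felis and Bombus is the node subtending ((Lynx,(Helarctos,Bombus)),(((Sciurus,Drosophila),(Escherichia,Gorilla)),Felis)).
From Felis up to that node: 2 branches. From Bombus up to the same node: 3 branches. Total: 2 + 3 = 5.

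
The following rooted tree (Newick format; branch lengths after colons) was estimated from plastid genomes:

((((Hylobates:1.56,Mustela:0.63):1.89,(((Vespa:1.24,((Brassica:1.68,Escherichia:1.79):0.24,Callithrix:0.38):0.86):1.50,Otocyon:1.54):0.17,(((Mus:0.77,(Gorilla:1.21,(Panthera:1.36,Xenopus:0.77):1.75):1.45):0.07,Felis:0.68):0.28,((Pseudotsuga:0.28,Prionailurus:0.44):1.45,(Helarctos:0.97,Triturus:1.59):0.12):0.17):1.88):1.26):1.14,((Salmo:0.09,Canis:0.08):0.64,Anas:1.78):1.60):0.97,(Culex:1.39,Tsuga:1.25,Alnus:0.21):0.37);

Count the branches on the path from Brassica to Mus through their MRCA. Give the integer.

9

The MRCA of Brassica and Mus is the node subtending (((Vespa,((Brassica,Escherichia),Callithrix)),Otocyon),(((Mus,(Gorilla,(Panthera,Xenopus))),Felis),((Pseudotsuga,Prionailurus),(Helarctos,Triturus)))).
From Brassica up to that node: 5 branches. From Mus up to the same node: 4 branches. Total: 5 + 4 = 9.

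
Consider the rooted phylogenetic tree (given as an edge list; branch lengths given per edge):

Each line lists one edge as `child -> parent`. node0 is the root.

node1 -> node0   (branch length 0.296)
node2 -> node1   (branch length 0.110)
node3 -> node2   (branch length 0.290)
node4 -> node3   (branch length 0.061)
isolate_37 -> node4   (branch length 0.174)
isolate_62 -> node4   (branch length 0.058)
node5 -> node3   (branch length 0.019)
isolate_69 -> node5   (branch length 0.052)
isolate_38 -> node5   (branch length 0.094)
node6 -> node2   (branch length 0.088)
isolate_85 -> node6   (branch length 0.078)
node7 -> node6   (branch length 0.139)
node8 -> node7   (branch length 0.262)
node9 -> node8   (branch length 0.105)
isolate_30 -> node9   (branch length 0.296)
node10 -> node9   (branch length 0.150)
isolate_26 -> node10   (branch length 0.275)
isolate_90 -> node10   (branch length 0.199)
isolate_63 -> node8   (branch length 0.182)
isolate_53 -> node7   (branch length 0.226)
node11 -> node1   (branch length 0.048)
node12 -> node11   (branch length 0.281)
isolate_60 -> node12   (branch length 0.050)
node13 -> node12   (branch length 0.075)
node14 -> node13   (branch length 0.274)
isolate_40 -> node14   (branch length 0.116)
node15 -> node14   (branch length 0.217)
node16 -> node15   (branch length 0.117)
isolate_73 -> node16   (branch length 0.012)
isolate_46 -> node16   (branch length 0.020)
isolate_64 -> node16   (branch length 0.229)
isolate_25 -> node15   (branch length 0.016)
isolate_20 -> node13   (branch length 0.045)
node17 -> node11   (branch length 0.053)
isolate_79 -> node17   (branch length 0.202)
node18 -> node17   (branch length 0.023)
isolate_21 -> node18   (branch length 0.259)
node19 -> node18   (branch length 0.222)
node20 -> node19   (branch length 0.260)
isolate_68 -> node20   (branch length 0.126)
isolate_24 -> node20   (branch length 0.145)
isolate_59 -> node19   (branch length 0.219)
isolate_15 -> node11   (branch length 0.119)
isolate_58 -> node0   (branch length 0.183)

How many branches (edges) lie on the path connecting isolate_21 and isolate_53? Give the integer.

The MRCA of isolate_21 and isolate_53 is the node subtending ((((isolate_37,isolate_62),(isolate_69,isolate_38)),(isolate_85,(((isolate_30,(isolate_26,isolate_90)),isolate_63),isolate_53))),((isolate_60,((isolate_40,((isolate_73,isolate_46,isolate_64),isolate_25)),isolate_20)),(isolate_79,(isolate_21,((isolate_68,isolate_24),isolate_59))),isolate_15)).
From isolate_21 up to that node: 4 branches. From isolate_53 up to the same node: 4 branches. Total: 4 + 4 = 8.

8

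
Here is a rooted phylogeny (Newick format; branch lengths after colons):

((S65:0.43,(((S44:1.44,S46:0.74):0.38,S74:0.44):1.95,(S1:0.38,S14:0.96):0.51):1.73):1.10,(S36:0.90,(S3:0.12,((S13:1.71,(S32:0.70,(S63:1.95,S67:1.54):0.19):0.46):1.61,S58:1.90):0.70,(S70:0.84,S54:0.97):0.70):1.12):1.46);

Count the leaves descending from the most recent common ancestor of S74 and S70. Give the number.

15

The MRCA of S74 and S70 is the root, so the clade is the entire tree.
That clade contains 15 terminal taxa: S1, S13, S14, S3, S32, S36, S44, S46, S54, S58, S63, S65, S67, S70, S74.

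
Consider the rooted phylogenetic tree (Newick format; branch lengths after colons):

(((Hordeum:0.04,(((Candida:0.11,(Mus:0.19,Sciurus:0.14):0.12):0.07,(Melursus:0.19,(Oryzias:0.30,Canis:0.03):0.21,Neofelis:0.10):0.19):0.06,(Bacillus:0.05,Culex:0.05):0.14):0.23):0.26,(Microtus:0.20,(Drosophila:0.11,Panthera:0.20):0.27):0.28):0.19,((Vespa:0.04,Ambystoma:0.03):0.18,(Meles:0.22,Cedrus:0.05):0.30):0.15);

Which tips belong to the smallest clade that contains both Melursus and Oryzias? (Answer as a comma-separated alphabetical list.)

Canis, Melursus, Neofelis, Oryzias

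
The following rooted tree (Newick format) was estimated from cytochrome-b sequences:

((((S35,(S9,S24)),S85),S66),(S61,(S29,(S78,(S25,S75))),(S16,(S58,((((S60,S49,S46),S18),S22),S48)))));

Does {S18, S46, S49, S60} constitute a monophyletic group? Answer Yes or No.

Yes

The most recent common ancestor of these taxa subtends ((S60,S49,S46),S18).
That clade has exactly 4 tips — every listed taxon and nothing else — so the group is monophyletic.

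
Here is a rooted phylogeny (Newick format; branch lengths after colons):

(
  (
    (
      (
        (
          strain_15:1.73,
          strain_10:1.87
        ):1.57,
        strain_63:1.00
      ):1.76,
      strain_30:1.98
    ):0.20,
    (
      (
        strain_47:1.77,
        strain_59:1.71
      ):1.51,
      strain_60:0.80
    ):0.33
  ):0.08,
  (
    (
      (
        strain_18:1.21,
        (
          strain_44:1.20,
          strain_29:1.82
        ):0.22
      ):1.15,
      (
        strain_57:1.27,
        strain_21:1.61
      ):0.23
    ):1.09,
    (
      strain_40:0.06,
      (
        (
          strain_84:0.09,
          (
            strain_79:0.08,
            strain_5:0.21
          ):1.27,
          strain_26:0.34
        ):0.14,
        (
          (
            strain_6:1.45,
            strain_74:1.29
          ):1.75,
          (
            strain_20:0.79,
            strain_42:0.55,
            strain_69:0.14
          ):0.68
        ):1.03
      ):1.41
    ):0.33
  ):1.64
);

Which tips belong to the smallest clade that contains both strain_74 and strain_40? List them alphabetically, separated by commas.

strain_20, strain_26, strain_40, strain_42, strain_5, strain_6, strain_69, strain_74, strain_79, strain_84

Tracing strain_74: it sits inside (strain_6,strain_74).
Tracing strain_40: it sits inside (strain_40,((strain_84,(strain_79,strain_5),strain_26),((strain_6,strain_74),(strain_20,strain_42,strain_69)))).
The smallest clade enclosing both is (strain_40,((strain_84,(strain_79,strain_5),strain_26),((strain_6,strain_74),(strain_20,strain_42,strain_69)))); the answer is its 10 terminal taxa in alphabetical order.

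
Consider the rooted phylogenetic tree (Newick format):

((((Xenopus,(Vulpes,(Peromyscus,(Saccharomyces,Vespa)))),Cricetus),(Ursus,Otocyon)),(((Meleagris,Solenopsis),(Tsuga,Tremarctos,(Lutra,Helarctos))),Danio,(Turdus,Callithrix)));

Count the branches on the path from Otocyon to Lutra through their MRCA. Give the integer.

8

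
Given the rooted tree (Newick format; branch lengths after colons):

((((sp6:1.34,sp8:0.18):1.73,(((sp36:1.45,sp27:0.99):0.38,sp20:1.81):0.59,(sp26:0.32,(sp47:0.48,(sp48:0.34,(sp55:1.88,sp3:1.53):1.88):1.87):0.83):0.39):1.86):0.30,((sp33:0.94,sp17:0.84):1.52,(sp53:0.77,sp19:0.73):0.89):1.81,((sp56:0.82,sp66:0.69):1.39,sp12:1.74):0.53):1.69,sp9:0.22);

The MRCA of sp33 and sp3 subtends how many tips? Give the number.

17

The MRCA of sp33 and sp3 is the node subtending (((sp6,sp8),(((sp36,sp27),sp20),(sp26,(sp47,(sp48,(sp55,sp3)))))),((sp33,sp17),(sp53,sp19)),((sp56,sp66),sp12)).
That clade contains 17 terminal taxa: sp12, sp17, sp19, sp20, sp26, sp27, sp3, sp33, sp36, sp47, sp48, sp53, sp55, sp56, sp6, sp66, sp8.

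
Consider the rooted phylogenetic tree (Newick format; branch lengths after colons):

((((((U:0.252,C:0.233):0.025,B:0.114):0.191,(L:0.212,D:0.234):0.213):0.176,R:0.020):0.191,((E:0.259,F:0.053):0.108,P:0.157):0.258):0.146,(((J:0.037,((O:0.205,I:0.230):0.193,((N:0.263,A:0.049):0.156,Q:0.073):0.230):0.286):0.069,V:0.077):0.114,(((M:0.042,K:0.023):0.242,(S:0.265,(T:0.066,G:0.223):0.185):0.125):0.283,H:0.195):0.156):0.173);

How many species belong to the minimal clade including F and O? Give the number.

22

The MRCA of F and O is the root, so the clade is the entire tree.
That clade contains 22 terminal taxa: A, B, C, D, E, F, G, H, I, J, K, L, M, N, O, P, Q, R, S, T, U, V.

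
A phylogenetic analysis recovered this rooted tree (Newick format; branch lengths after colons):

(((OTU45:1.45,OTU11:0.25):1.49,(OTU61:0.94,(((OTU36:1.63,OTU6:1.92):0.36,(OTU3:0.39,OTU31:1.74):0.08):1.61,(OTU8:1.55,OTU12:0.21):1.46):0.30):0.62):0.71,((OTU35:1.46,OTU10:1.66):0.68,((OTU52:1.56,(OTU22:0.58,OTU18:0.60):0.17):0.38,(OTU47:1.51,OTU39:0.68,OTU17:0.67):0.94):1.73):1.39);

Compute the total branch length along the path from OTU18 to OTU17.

2.76

The path runs OTU18 → … → MRCA → … → OTU17; the MRCA is the node subtending ((OTU52,(OTU22,OTU18)),(OTU47,OTU39,OTU17)).
Branch lengths along that path: 0.60 + 0.17 + 0.38 + 0.94 + 0.67 = 2.76.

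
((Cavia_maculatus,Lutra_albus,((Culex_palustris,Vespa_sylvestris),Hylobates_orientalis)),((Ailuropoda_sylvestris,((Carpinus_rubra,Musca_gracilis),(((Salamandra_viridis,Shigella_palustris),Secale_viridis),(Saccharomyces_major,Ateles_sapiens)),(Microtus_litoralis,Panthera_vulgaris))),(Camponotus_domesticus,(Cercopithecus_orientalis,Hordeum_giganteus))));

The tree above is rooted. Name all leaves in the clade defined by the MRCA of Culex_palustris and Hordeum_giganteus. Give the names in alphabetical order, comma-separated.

Ailuropoda_sylvestris, Ateles_sapiens, Camponotus_domesticus, Carpinus_rubra, Cavia_maculatus, Cercopithecus_orientalis, Culex_palustris, Hordeum_giganteus, Hylobates_orientalis, Lutra_albus, Microtus_litoralis, Musca_gracilis, Panthera_vulgaris, Saccharomyces_major, Salamandra_viridis, Secale_viridis, Shigella_palustris, Vespa_sylvestris

Tracing Culex_palustris: it sits inside (Culex_palustris,Vespa_sylvestris).
Tracing Hordeum_giganteus: it sits inside (Cercopithecus_orientalis,Hordeum_giganteus).
The smallest clade enclosing both is the whole tree (their MRCA is the root), so the answer is all 18 tips in alphabetical order.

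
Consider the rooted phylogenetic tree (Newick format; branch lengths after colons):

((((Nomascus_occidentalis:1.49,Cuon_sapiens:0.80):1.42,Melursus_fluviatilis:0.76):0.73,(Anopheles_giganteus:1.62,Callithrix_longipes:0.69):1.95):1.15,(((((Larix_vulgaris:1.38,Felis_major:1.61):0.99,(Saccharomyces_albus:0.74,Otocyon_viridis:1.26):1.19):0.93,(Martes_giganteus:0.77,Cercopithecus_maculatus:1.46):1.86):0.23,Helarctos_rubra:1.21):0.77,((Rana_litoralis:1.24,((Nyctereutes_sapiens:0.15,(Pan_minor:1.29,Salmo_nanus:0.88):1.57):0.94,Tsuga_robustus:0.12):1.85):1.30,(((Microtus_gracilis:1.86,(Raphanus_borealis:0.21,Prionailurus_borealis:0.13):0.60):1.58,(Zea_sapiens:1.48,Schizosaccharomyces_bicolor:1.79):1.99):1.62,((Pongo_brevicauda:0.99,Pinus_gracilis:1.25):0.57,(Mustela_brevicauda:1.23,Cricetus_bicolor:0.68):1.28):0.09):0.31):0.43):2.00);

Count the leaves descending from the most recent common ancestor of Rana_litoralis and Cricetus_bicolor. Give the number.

14

The MRCA of Rana_litoralis and Cricetus_bicolor is the node subtending ((Rana_litoralis,((Nyctereutes_sapiens,(Pan_minor,Salmo_nanus)),Tsuga_robustus)),(((Microtus_gracilis,(Raphanus_borealis,Prionailurus_borealis)),(Zea_sapiens,Schizosaccharomyces_bicolor)),((Pongo_brevicauda,Pinus_gracilis),(Mustela_brevicauda,Cricetus_bicolor)))).
That clade contains 14 terminal taxa: Cricetus_bicolor, Microtus_gracilis, Mustela_brevicauda, Nyctereutes_sapiens, Pan_minor, Pinus_gracilis, Pongo_brevicauda, Prionailurus_borealis, Rana_litoralis, Raphanus_borealis, Salmo_nanus, Schizosaccharomyces_bicolor, Tsuga_robustus, Zea_sapiens.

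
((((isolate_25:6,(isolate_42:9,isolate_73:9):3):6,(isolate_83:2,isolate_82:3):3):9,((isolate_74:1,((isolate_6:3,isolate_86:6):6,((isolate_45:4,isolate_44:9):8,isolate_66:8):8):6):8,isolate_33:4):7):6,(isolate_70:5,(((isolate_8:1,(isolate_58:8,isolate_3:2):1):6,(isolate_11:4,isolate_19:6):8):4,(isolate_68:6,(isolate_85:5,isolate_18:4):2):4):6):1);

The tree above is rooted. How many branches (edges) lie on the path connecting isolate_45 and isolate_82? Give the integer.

9

The MRCA of isolate_45 and isolate_82 is the node subtending (((isolate_25,(isolate_42,isolate_73)),(isolate_83,isolate_82)),((isolate_74,((isolate_6,isolate_86),((isolate_45,isolate_44),isolate_66))),isolate_33)).
From isolate_45 up to that node: 6 branches. From isolate_82 up to the same node: 3 branches. Total: 6 + 3 = 9.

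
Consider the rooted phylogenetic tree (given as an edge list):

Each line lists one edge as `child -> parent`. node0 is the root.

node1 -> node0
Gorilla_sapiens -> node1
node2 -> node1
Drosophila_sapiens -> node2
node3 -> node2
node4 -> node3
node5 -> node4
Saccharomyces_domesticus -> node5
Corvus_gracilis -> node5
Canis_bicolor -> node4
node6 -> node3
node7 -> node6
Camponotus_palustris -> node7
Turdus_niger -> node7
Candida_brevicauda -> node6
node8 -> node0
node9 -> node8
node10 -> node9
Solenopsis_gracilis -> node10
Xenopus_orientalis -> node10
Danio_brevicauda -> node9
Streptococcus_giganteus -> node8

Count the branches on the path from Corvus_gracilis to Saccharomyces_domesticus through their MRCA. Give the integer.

The MRCA of Corvus_gracilis and Saccharomyces_domesticus is the node subtending (Saccharomyces_domesticus,Corvus_gracilis).
From Corvus_gracilis up to that node: 1 branch. From Saccharomyces_domesticus up to the same node: 1 branch. Total: 1 + 1 = 2.

2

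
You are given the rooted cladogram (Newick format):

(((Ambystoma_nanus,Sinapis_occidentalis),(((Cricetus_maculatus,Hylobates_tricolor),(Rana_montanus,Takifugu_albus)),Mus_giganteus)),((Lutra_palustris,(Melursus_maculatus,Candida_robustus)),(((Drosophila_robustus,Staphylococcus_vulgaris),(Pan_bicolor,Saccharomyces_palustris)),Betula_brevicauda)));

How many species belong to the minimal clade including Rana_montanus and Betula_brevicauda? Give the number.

15

The MRCA of Rana_montanus and Betula_brevicauda is the root, so the clade is the entire tree.
That clade contains 15 terminal taxa: Ambystoma_nanus, Betula_brevicauda, Candida_robustus, Cricetus_maculatus, Drosophila_robustus, Hylobates_tricolor, Lutra_palustris, Melursus_maculatus, Mus_giganteus, Pan_bicolor, Rana_montanus, Saccharomyces_palustris, Sinapis_occidentalis, Staphylococcus_vulgaris, Takifugu_albus.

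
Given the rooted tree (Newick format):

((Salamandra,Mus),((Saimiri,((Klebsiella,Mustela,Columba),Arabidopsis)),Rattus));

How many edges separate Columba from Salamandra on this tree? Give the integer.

7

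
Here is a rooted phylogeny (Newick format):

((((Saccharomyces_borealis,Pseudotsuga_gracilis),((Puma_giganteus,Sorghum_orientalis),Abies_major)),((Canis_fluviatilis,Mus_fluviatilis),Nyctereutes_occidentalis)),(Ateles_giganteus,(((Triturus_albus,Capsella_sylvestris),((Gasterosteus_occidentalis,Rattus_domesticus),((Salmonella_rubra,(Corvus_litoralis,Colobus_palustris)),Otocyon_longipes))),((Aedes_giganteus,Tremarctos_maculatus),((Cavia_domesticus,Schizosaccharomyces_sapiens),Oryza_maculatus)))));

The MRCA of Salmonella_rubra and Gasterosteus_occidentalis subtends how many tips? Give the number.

The MRCA of Salmonella_rubra and Gasterosteus_occidentalis is the node subtending ((Gasterosteus_occidentalis,Rattus_domesticus),((Salmonella_rubra,(Corvus_litoralis,Colobus_palustris)),Otocyon_longipes)).
That clade contains 6 terminal taxa: Colobus_palustris, Corvus_litoralis, Gasterosteus_occidentalis, Otocyon_longipes, Rattus_domesticus, Salmonella_rubra.

6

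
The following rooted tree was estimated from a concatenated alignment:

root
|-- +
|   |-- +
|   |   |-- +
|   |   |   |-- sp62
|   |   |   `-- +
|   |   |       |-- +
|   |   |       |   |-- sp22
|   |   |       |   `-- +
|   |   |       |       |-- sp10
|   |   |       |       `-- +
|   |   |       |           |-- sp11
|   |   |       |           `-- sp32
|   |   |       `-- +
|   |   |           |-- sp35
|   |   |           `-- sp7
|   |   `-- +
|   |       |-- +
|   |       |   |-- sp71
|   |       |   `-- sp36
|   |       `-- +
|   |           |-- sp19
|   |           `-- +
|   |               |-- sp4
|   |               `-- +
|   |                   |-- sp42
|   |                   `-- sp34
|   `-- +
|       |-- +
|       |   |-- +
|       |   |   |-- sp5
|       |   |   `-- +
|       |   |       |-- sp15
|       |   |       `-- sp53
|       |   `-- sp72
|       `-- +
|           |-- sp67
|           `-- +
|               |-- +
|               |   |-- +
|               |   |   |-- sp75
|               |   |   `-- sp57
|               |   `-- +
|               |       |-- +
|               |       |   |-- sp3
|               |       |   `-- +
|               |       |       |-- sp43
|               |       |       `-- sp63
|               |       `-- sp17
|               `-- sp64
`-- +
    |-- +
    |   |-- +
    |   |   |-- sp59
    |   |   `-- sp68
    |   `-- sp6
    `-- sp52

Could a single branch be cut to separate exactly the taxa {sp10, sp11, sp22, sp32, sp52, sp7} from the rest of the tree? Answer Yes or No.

The MRCA of the listed taxa is the root, so the smallest clade containing them is the whole tree.
That clade also contains sp15, sp17, sp19, sp3, sp34, sp35, sp36, sp4, sp42, sp43, sp5, sp53, sp57, sp59, sp6, sp62, sp63, sp64, sp67, sp68, sp71, sp72, sp75, which are not in the proposed group, so the group is not monophyletic.

No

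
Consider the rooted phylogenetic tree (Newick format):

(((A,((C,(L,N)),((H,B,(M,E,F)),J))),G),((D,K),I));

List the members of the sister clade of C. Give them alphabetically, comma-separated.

L, N

C attaches to the tree at the node subtending (C,(L,N)).
The other lineage descending from that same node — the sister group — is (L,N); its 2 tips in alphabetical order are the answer.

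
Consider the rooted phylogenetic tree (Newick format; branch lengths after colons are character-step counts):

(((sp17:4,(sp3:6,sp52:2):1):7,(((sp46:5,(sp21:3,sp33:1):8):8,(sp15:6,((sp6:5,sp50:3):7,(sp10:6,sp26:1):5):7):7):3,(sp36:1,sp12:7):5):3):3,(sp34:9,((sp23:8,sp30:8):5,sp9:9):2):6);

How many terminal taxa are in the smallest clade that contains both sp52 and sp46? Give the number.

13

The MRCA of sp52 and sp46 is the node subtending ((sp17,(sp3,sp52)),(((sp46,(sp21,sp33)),(sp15,((sp6,sp50),(sp10,sp26)))),(sp36,sp12))).
That clade contains 13 terminal taxa: sp10, sp12, sp15, sp17, sp21, sp26, sp3, sp33, sp36, sp46, sp50, sp52, sp6.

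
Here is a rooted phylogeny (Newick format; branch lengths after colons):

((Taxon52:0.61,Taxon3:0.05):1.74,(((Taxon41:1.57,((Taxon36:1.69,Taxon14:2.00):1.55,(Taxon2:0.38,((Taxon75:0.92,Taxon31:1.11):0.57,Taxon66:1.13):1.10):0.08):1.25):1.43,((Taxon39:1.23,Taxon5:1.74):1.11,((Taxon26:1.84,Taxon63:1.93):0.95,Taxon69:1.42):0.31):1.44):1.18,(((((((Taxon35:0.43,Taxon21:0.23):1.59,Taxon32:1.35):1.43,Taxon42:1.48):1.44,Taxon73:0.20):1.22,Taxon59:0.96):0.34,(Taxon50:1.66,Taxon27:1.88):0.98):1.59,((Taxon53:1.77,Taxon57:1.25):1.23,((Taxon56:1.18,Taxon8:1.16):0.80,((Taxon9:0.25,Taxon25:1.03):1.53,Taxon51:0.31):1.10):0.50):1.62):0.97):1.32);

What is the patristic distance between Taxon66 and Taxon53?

The path runs Taxon66 → … → MRCA → … → Taxon53; the MRCA is the node subtending (((Taxon41,((Taxon36,Taxon14),(Taxon2,((Taxon75,Taxon31),Taxon66)))),((Taxon39,Taxon5),((Taxon26,Taxon63),Taxon69))),(((((((Taxon35,Taxon21),Taxon32),Taxon42),Taxon73),Taxon59),(Taxon50,Taxon27)),((Taxon53,Taxon57),((Taxon56,Taxon8),((Taxon9,Taxon25),Taxon51))))).
Branch lengths along that path: 1.13 + 1.10 + 0.08 + 1.25 + 1.43 + 1.18 + 0.97 + 1.62 + 1.23 + 1.77 = 11.76.

11.76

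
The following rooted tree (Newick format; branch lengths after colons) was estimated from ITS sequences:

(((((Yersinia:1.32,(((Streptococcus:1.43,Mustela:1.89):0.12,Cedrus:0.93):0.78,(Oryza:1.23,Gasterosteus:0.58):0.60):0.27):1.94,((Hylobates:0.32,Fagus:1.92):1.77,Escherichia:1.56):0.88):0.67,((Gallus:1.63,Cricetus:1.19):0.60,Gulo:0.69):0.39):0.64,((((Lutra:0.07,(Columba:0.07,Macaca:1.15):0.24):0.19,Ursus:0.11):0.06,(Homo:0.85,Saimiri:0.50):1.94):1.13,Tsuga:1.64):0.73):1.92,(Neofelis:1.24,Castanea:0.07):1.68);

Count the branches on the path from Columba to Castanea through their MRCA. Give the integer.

9

The MRCA of Columba and Castanea is the root of the tree.
From Columba up to that node: 7 branches. From Castanea up to the same node: 2 branches. Total: 7 + 2 = 9.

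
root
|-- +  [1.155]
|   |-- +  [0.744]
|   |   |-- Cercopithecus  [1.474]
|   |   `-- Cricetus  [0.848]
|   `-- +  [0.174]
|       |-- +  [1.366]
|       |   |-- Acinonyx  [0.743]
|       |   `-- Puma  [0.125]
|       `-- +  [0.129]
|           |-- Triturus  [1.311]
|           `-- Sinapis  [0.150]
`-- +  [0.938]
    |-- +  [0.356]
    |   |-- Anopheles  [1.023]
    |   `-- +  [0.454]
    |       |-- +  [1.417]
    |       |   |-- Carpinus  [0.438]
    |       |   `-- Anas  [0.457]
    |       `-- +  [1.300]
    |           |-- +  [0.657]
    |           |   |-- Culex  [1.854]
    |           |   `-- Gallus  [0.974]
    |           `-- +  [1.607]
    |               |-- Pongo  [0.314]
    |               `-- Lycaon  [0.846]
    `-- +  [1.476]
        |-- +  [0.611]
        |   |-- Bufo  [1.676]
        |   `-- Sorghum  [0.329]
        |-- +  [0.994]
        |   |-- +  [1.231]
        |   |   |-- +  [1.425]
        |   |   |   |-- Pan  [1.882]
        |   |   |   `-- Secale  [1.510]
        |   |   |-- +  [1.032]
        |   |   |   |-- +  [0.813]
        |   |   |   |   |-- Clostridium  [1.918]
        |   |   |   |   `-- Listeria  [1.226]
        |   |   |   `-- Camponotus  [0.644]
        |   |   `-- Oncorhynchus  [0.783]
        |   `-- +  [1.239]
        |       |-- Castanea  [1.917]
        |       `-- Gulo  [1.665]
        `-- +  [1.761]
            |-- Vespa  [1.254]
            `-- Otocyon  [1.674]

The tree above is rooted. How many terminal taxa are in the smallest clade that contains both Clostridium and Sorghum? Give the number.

12

The MRCA of Clostridium and Sorghum is the node subtending ((Bufo,Sorghum),(((Pan,Secale),((Clostridium,Listeria),Camponotus),Oncorhynchus),(Castanea,Gulo)),(Vespa,Otocyon)).
That clade contains 12 terminal taxa: Bufo, Camponotus, Castanea, Clostridium, Gulo, Listeria, Oncorhynchus, Otocyon, Pan, Secale, Sorghum, Vespa.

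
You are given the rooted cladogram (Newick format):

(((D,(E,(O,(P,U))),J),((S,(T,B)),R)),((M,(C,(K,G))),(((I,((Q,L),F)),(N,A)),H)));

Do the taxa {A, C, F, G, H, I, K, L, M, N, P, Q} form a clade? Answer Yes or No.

No

The MRCA of the listed taxa is the root, so the smallest clade containing them is the whole tree.
That clade also contains B, D, E, J, O, R, S, T, U, which are not in the proposed group, so the group is not monophyletic.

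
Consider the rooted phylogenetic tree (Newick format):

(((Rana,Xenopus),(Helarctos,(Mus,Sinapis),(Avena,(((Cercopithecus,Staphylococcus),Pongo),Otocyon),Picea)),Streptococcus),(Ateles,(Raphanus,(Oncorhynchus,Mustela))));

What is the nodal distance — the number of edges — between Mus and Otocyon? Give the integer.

5

The MRCA of Mus and Otocyon is the node subtending (Helarctos,(Mus,Sinapis),(Avena,(((Cercopithecus,Staphylococcus),Pongo),Otocyon),Picea)).
From Mus up to that node: 2 branches. From Otocyon up to the same node: 3 branches. Total: 2 + 3 = 5.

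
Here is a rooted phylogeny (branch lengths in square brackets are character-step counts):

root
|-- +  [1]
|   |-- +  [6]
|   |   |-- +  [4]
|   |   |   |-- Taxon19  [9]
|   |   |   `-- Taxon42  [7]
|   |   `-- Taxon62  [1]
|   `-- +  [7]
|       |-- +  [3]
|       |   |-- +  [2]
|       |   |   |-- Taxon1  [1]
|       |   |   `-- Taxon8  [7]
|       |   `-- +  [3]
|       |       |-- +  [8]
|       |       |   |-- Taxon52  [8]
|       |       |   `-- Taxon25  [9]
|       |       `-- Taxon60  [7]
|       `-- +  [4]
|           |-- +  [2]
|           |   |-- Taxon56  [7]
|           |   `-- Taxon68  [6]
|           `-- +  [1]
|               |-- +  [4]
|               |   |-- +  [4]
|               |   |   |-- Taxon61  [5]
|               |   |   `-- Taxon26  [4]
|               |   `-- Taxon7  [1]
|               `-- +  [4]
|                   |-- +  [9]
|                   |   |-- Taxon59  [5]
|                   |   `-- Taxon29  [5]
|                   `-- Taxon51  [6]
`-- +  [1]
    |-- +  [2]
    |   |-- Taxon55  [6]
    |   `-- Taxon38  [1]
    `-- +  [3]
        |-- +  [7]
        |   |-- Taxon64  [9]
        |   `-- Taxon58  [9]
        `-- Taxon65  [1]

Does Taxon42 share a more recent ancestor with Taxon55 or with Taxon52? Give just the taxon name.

Taxon52

The MRCA of Taxon42 and Taxon52 subtends (((Taxon19,Taxon42),Taxon62),(((Taxon1,Taxon8),((Taxon52,Taxon25),Taxon60)),((Taxon56,Taxon68),(((Taxon61,Taxon26),Taxon7),((Taxon59,Taxon29),Taxon51))))) (16 taxa).
The MRCA of Taxon42 and Taxon55 is the root, subtending the entire tree (21 taxa).
The first is nested inside the second, so Taxon42 shares a more recent common ancestor with Taxon52.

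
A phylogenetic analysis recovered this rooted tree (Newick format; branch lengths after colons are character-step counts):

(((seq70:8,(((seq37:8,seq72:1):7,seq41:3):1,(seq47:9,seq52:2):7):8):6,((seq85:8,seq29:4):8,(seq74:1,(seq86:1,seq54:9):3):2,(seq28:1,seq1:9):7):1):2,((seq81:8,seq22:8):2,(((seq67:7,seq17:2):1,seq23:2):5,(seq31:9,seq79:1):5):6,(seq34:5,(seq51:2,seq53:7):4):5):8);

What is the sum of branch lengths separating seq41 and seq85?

The path runs seq41 → … → MRCA → … → seq85; the MRCA is the node subtending ((seq70,(((seq37,seq72),seq41),(seq47,seq52))),((seq85,seq29),(seq74,(seq86,seq54)),(seq28,seq1))).
Branch lengths along that path: 3 + 1 + 8 + 6 + 1 + 8 + 8 = 35.

35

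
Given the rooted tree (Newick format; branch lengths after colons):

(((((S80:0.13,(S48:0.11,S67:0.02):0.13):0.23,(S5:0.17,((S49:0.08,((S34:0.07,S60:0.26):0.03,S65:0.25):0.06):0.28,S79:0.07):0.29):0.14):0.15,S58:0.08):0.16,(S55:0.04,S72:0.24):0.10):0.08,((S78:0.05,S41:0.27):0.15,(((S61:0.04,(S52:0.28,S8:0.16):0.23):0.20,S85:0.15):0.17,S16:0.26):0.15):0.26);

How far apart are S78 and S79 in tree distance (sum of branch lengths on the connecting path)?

1.35

The path runs S78 → … → MRCA → … → S79; the MRCA is the root of the tree.
Branch lengths along that path: 0.05 + 0.15 + 0.26 + 0.08 + 0.16 + 0.15 + 0.14 + 0.29 + 0.07 = 1.35.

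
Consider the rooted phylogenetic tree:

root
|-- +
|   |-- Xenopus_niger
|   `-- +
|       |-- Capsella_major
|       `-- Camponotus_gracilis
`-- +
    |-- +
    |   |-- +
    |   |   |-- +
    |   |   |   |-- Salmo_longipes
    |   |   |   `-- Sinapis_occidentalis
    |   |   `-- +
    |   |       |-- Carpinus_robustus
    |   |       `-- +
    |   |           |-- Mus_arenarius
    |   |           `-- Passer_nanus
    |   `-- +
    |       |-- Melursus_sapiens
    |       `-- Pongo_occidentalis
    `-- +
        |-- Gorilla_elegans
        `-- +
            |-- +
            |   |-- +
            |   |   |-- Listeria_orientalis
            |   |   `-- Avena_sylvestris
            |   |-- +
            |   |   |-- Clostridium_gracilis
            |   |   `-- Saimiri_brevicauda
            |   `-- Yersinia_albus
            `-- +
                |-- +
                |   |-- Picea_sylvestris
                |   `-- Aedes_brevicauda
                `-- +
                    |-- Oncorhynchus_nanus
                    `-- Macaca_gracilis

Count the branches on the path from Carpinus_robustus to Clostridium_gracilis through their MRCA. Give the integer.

9

The MRCA of Carpinus_robustus and Clostridium_gracilis is the node subtending ((((Salmo_longipes,Sinapis_occidentalis),(Carpinus_robustus,(Mus_arenarius,Passer_nanus))),(Melursus_sapiens,Pongo_occidentalis)),(Gorilla_elegans,(((Listeria_orientalis,Avena_sylvestris),(Clostridium_gracilis,Saimiri_brevicauda),Yersinia_albus),((Picea_sylvestris,Aedes_brevicauda),(Oncorhynchus_nanus,Macaca_gracilis))))).
From Carpinus_robustus up to that node: 4 branches. From Clostridium_gracilis up to the same node: 5 branches. Total: 4 + 5 = 9.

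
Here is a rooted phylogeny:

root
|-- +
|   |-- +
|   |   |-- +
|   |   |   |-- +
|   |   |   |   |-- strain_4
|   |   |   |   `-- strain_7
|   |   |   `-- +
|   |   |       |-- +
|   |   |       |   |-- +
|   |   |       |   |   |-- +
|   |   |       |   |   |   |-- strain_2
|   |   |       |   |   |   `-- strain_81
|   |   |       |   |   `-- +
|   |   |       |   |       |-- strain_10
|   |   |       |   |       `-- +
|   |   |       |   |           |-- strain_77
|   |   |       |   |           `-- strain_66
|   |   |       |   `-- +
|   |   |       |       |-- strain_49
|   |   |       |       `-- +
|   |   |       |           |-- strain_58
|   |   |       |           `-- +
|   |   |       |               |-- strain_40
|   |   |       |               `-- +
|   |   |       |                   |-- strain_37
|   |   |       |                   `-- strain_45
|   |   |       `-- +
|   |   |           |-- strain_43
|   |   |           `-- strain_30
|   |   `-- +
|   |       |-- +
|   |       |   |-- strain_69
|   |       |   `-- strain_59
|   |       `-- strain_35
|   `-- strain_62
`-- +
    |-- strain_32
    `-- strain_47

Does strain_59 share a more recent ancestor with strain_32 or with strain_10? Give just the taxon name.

The MRCA of strain_59 and strain_10 subtends (((strain_4,strain_7),((((strain_2,strain_81),(strain_10,(strain_77,strain_66))),(strain_49,(strain_58,(strain_40,(strain_37,strain_45))))),(strain_43,strain_30))),((strain_69,strain_59),strain_35)) (17 taxa).
The MRCA of strain_59 and strain_32 is the root, subtending the entire tree (20 taxa).
The first is nested inside the second, so strain_59 shares a more recent common ancestor with strain_10.

strain_10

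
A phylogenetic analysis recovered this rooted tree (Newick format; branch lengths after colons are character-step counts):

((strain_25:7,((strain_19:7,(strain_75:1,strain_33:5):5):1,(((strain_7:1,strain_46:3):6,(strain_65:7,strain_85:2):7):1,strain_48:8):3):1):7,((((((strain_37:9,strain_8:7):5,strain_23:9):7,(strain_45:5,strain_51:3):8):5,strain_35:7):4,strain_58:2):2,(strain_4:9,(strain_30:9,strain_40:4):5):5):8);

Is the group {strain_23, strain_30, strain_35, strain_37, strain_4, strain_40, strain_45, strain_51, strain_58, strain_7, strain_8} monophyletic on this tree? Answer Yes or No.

No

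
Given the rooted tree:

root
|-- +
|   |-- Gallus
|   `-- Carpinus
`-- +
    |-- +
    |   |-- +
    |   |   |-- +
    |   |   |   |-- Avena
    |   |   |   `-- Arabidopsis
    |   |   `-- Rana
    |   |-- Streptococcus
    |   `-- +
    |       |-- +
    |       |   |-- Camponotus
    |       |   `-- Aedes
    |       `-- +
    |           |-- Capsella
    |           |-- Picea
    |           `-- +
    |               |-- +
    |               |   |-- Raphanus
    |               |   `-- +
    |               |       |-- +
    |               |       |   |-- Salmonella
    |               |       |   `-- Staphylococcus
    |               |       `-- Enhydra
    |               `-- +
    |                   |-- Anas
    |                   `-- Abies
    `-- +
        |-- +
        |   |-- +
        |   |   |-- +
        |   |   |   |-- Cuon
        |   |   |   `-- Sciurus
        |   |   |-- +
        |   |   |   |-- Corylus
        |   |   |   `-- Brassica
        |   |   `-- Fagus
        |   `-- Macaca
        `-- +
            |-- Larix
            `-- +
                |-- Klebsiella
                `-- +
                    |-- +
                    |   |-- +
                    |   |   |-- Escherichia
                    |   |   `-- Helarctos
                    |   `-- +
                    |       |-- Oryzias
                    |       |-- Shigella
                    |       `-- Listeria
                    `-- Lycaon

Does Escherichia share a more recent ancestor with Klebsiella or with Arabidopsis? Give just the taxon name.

Klebsiella

The MRCA of Escherichia and Klebsiella subtends (Klebsiella,(((Escherichia,Helarctos),(Oryzias,Shigella,Listeria)),Lycaon)) (7 taxa).
The MRCA of Escherichia and Arabidopsis subtends ((((Avena,Arabidopsis),Rana),Streptococcus,((Camponotus,Aedes),(Capsella,Picea,((Raphanus,((Salmonella,Staphylococcus),Enhydra)),(Anas,Abies))))),((((Cuon,Sciurus),(Corylus,Brassica),Fagus),Macaca),(Larix,(Klebsiella,(((Escherichia,Helarctos),(Oryzias,Shigella,Listeria)),Lycaon))))) (28 taxa).
The first is nested inside the second, so Escherichia shares a more recent common ancestor with Klebsiella.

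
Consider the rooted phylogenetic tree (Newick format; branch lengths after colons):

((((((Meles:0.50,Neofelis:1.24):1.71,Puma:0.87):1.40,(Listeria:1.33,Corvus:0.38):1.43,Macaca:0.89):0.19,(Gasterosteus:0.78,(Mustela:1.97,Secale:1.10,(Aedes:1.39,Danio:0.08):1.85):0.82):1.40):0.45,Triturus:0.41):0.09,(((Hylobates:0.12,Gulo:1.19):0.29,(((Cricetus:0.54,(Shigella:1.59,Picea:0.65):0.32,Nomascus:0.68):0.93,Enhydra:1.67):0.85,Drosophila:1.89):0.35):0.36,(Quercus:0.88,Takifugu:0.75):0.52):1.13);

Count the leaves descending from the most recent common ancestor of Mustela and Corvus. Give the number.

11

The MRCA of Mustela and Corvus is the node subtending ((((Meles,Neofelis),Puma),(Listeria,Corvus),Macaca),(Gasterosteus,(Mustela,Secale,(Aedes,Danio)))).
That clade contains 11 terminal taxa: Aedes, Corvus, Danio, Gasterosteus, Listeria, Macaca, Meles, Mustela, Neofelis, Puma, Secale.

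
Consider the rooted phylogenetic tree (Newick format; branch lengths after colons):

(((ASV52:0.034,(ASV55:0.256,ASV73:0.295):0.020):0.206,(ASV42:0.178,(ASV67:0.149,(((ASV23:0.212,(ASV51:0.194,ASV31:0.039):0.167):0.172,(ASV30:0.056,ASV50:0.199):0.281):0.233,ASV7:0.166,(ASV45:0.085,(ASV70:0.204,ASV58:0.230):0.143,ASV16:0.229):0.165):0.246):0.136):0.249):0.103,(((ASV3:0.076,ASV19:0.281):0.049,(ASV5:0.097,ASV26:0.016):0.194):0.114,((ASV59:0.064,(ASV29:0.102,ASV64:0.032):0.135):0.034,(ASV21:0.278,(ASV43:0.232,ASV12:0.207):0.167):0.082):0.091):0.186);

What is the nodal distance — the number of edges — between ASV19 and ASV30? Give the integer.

The MRCA of ASV19 and ASV30 is the root of the tree.
From ASV19 up to that node: 4 branches. From ASV30 up to the same node: 7 branches. Total: 4 + 7 = 11.

11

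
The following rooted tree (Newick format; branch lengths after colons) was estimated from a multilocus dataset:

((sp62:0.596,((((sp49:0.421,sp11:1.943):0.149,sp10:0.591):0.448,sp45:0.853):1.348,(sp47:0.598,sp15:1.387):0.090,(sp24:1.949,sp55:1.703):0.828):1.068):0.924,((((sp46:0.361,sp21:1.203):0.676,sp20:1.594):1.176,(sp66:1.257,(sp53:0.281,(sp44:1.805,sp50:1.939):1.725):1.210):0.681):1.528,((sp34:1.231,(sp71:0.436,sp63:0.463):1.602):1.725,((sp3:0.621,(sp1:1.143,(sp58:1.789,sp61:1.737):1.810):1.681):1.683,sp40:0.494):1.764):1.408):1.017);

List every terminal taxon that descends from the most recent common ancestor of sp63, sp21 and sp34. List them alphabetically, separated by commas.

Tracing sp63: it sits inside (sp71,sp63).
Tracing sp21: it sits inside (sp46,sp21).
Tracing sp34: it sits inside (sp34,(sp71,sp63)).
The smallest clade enclosing all 3 is ((((sp46,sp21),sp20),(sp66,(sp53,(sp44,sp50)))),((sp34,(sp71,sp63)),((sp3,(sp1,(sp58,sp61))),sp40))); the answer is its 15 terminal taxa in alphabetical order.

sp1, sp20, sp21, sp3, sp34, sp40, sp44, sp46, sp50, sp53, sp58, sp61, sp63, sp66, sp71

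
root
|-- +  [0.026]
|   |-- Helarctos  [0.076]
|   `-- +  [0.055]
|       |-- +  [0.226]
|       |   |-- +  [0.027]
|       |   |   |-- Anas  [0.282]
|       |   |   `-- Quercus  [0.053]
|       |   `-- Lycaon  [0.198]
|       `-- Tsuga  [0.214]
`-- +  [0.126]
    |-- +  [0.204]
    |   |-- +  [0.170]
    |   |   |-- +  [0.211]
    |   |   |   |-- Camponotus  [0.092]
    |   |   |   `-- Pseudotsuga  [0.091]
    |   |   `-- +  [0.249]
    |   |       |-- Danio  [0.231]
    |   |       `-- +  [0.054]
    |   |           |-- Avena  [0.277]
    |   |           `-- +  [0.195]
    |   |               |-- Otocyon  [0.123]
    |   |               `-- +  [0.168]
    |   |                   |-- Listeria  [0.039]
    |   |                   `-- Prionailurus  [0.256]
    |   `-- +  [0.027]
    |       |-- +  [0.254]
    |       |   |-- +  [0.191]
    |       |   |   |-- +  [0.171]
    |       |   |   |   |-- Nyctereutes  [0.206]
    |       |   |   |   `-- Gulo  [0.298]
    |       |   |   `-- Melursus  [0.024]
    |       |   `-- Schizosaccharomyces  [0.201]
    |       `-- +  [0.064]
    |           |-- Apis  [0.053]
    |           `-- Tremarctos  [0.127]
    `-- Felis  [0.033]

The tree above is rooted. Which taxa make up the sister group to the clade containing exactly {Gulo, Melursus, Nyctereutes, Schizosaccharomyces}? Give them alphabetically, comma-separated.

Apis, Tremarctos

The clade containing exactly {Gulo, Melursus, Nyctereutes, Schizosaccharomyces} attaches to the tree at the node subtending ((((Nyctereutes,Gulo),Melursus),Schizosaccharomyces),(Apis,Tremarctos)).
The other lineage descending from that same node — the sister group — is (Apis,Tremarctos); its 2 tips in alphabetical order are the answer.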